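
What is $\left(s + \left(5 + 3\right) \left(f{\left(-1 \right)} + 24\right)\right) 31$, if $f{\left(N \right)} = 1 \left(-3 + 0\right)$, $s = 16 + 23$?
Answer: $6417$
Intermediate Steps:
$s = 39$
$f{\left(N \right)} = -3$ ($f{\left(N \right)} = 1 \left(-3\right) = -3$)
$\left(s + \left(5 + 3\right) \left(f{\left(-1 \right)} + 24\right)\right) 31 = \left(39 + \left(5 + 3\right) \left(-3 + 24\right)\right) 31 = \left(39 + 8 \cdot 21\right) 31 = \left(39 + 168\right) 31 = 207 \cdot 31 = 6417$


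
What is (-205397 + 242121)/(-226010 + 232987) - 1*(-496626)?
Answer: 3464996326/6977 ≈ 4.9663e+5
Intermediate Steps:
(-205397 + 242121)/(-226010 + 232987) - 1*(-496626) = 36724/6977 + 496626 = 3464996326/6977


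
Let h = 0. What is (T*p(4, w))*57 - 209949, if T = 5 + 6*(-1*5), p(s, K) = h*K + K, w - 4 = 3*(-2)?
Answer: -207099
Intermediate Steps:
w = -2 (w = 4 + 3*(-2) = 4 - 6 = -2)
p(s, K) = K (p(s, K) = 0*K + K = 0 + K = K)
T = -25 (T = 5 + 6*(-5) = 5 - 30 = -25)
(T*p(4, w))*57 - 209949 = -25*(-2)*57 - 209949 = 50*57 - 209949 = 2850 - 209949 = -207099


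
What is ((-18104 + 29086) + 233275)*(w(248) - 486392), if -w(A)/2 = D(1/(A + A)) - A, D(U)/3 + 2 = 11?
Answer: -118696689150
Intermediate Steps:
D(U) = 27 (D(U) = -6 + 3*11 = -6 + 33 = 27)
w(A) = -54 + 2*A (w(A) = -2*(27 - A) = -54 + 2*A)
((-18104 + 29086) + 233275)*(w(248) - 486392) = ((-18104 + 29086) + 233275)*((-54 + 2*248) - 486392) = (10982 + 233275)*((-54 + 496) - 486392) = 244257*(442 - 486392) = 244257*(-485950) = -118696689150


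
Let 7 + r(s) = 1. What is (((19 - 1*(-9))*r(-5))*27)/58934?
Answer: -2268/29467 ≈ -0.076967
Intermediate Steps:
r(s) = -6 (r(s) = -7 + 1 = -6)
(((19 - 1*(-9))*r(-5))*27)/58934 = (((19 - 1*(-9))*(-6))*27)/58934 = (((19 + 9)*(-6))*27)*(1/58934) = ((28*(-6))*27)*(1/58934) = -168*27*(1/58934) = -4536*1/58934 = -2268/29467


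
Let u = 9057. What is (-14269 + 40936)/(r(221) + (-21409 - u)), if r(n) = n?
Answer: -26667/30245 ≈ -0.88170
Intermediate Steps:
(-14269 + 40936)/(r(221) + (-21409 - u)) = (-14269 + 40936)/(221 + (-21409 - 1*9057)) = 26667/(221 + (-21409 - 9057)) = 26667/(221 - 30466) = 26667/(-30245) = 26667*(-1/30245) = -26667/30245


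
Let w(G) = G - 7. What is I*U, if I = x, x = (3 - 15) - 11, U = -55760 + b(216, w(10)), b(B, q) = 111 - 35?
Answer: 1280732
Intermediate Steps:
w(G) = -7 + G
b(B, q) = 76
U = -55684 (U = -55760 + 76 = -55684)
x = -23 (x = -12 - 11 = -23)
I = -23
I*U = -23*(-55684) = 1280732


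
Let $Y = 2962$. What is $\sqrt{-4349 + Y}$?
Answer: $i \sqrt{1387} \approx 37.242 i$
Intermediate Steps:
$\sqrt{-4349 + Y} = \sqrt{-4349 + 2962} = \sqrt{-1387} = i \sqrt{1387}$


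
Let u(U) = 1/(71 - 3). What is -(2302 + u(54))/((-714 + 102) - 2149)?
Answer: 156537/187748 ≈ 0.83376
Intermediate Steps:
u(U) = 1/68
-(2302 + u(54))/((-714 + 102) - 2149) = -(2302 + 1/68)/((-714 + 102) - 2149) = -156537/(68*(-612 - 2149)) = -156537/(68*(-2761)) = -156537*(-1)/(68*2761) = -1*(-156537/187748) = 156537/187748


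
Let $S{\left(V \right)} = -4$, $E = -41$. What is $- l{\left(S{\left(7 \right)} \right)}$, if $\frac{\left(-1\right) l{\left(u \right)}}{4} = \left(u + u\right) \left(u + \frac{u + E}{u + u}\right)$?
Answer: $-52$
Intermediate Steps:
$l{\left(u \right)} = - 8 u \left(u + \frac{-41 + u}{2 u}\right)$ ($l{\left(u \right)} = - 4 \left(u + u\right) \left(u + \frac{u - 41}{u + u}\right) = - 4 \cdot 2 u \left(u + \frac{-41 + u}{2 u}\right) = - 8 u \left(u + \frac{-41 + u}{2 u}\right)$)
$- l{\left(S{\left(7 \right)} \right)} = - (164 - 8 \left(-4\right)^{2} - -16) = - (164 - 128 + 16) = \left(-1\right) 52 = -52$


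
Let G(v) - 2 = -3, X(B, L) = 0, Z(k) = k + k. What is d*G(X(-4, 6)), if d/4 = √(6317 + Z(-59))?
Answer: -4*√6199 ≈ -314.94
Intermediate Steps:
Z(k) = 2*k
G(v) = -1 (G(v) = 2 - 3 = -1)
d = 4*√6199 (d = 4*√(6317 + 2*(-59)) = 4*√(6317 - 118) = 4*√6199 ≈ 314.94)
d*G(X(-4, 6)) = (4*√6199)*(-1) = -4*√6199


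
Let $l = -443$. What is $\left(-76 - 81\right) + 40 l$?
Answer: $-17877$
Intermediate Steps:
$\left(-76 - 81\right) + 40 l = \left(-76 - 81\right) + 40 \left(-443\right) = \left(-76 - 81\right) - 17720 = -157 - 17720 = -17877$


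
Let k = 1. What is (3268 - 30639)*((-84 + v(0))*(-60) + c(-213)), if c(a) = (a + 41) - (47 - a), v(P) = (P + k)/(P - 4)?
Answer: -126536133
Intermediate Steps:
v(P) = (1 + P)/(-4 + P) (v(P) = (P + 1)/(P - 4) = (1 + P)/(-4 + P))
c(a) = -6 + 2*a (c(a) = (41 + a) + (-47 + a) = -6 + 2*a)
(3268 - 30639)*((-84 + v(0))*(-60) + c(-213)) = (3268 - 30639)*((-84 + (1 + 0)/(-4 + 0))*(-60) + (-6 + 2*(-213))) = -27371*((-84 + 1/(-4))*(-60) + (-6 - 426)) = -27371*((-84 - 1/4*1)*(-60) - 432) = -27371*((-84 - 1/4)*(-60) - 432) = -27371*(-337/4*(-60) - 432) = -27371*(5055 - 432) = -27371*4623 = -126536133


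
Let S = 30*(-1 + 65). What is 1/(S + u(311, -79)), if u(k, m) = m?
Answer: 1/1841 ≈ 0.00054318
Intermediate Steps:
S = 1920 (S = 30*64 = 1920)
1/(S + u(311, -79)) = 1/(1920 - 79) = 1/1841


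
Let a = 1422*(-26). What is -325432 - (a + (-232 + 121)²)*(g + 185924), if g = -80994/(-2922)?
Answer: 2232198777653/487 ≈ 4.5836e+9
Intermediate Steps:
g = 13499/487 (g = -80994*(-1/2922) = 13499/487 ≈ 27.719)
a = -36972
-325432 - (a + (-232 + 121)²)*(g + 185924) = -325432 - (-36972 + (-232 + 121)²)*(13499/487 + 185924) = -325432 - (-36972 + (-111)²)*90558487/487 = -325432 - (-36972 + 12321)*90558487/487 = -325432 - (-24651)*90558487/487 = -325432 - 1*(-2232357263037/487) = -325432 + 2232357263037/487 = 2232198777653/487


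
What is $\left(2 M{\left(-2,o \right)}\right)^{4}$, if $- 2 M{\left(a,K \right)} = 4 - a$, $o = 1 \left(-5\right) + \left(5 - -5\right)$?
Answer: $1296$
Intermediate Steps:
$o = 5$ ($o = -5 + \left(5 + 5\right) = -5 + 10 = 5$)
$M{\left(a,K \right)} = -2 + \frac{a}{2}$ ($M{\left(a,K \right)} = - \frac{4 - a}{2} = -2 + \frac{a}{2}$)
$\left(2 M{\left(-2,o \right)}\right)^{4} = \left(2 \left(-2 + \frac{1}{2} \left(-2\right)\right)\right)^{4} = \left(2 \left(-2 - 1\right)\right)^{4} = \left(2 \left(-3\right)\right)^{4} = \left(-6\right)^{4} = 1296$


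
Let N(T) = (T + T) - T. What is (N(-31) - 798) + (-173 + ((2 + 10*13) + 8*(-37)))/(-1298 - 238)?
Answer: -1273007/1536 ≈ -828.78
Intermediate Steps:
N(T) = T (N(T) = 2*T - T = T)
(N(-31) - 798) + (-173 + ((2 + 10*13) + 8*(-37)))/(-1298 - 238) = (-31 - 798) + (-173 + ((2 + 10*13) + 8*(-37)))/(-1298 - 238) = -829 + (-173 + ((2 + 130) - 296))/(-1536) = -829 + (-173 + (132 - 296))*(-1/1536) = -829 + (-173 - 164)*(-1/1536) = -829 - 337*(-1/1536) = -829 + 337/1536 = -1273007/1536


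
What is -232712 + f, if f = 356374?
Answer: 123662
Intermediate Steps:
-232712 + f = -232712 + 356374 = 123662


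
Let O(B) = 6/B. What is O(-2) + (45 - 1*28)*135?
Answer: 2292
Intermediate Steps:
O(-2) + (45 - 1*28)*135 = 6/(-2) + (45 - 1*28)*135 = 6*(-1/2) + (45 - 28)*135 = -3 + 17*135 = -3 + 2295 = 2292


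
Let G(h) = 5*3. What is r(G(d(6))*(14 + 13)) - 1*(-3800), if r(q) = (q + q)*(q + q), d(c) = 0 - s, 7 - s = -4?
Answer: 659900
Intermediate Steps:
s = 11 (s = 7 - 1*(-4) = 7 + 4 = 11)
d(c) = -11 (d(c) = 0 - 1*11 = 0 - 11 = -11)
G(h) = 15
r(q) = 4*q² (r(q) = (2*q)*(2*q) = 4*q²)
r(G(d(6))*(14 + 13)) - 1*(-3800) = 4*(15*(14 + 13))² - 1*(-3800) = 4*(15*27)² + 3800 = 4*405² + 3800 = 4*164025 + 3800 = 656100 + 3800 = 659900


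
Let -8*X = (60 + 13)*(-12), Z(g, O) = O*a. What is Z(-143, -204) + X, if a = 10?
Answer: -3861/2 ≈ -1930.5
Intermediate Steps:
Z(g, O) = 10*O (Z(g, O) = O*10 = 10*O)
X = 219/2 (X = -(60 + 13)*(-12)/8 = -73*(-12)/8 = -⅛*(-876) = 219/2 ≈ 109.50)
Z(-143, -204) + X = 10*(-204) + 219/2 = -2040 + 219/2 = -3861/2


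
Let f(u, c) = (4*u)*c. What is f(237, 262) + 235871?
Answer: 484247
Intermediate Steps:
f(u, c) = 4*c*u
f(237, 262) + 235871 = 4*262*237 + 235871 = 248376 + 235871 = 484247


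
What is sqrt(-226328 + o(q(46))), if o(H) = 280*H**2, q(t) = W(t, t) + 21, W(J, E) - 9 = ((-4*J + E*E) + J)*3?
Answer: 2*sqrt(2489794138) ≈ 99796.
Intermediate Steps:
W(J, E) = 9 - 9*J + 3*E**2 (W(J, E) = 9 + ((-4*J + E*E) + J)*3 = 9 + ((-4*J + E**2) + J)*3 = 9 + ((E**2 - 4*J) + J)*3 = 9 + (E**2 - 3*J)*3 = 9 + (-9*J + 3*E**2) = 9 - 9*J + 3*E**2)
q(t) = 30 - 9*t + 3*t**2 (q(t) = (9 - 9*t + 3*t**2) + 21 = 30 - 9*t + 3*t**2)
sqrt(-226328 + o(q(46))) = sqrt(-226328 + 280*(30 - 9*46 + 3*46**2)**2) = sqrt(-226328 + 280*(30 - 414 + 3*2116)**2) = sqrt(-226328 + 280*(30 - 414 + 6348)**2) = sqrt(-226328 + 280*5964**2) = sqrt(-226328 + 280*35569296) = sqrt(-226328 + 9959402880) = sqrt(9959176552) = 2*sqrt(2489794138)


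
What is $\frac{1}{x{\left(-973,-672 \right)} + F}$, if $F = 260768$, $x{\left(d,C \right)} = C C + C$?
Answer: $\frac{1}{711680} \approx 1.4051 \cdot 10^{-6}$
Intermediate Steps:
$x{\left(d,C \right)} = C + C^{2}$ ($x{\left(d,C \right)} = C^{2} + C = C + C^{2}$)
$\frac{1}{x{\left(-973,-672 \right)} + F} = \frac{1}{- 672 \left(1 - 672\right) + 260768} = \frac{1}{\left(-672\right) \left(-671\right) + 260768} = \frac{1}{450912 + 260768} = \frac{1}{711680}$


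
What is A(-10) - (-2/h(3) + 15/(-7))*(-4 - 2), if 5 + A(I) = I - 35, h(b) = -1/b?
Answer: -188/7 ≈ -26.857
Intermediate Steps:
A(I) = -40 + I (A(I) = -5 + (I - 35) = -5 + (-35 + I) = -40 + I)
A(-10) - (-2/h(3) + 15/(-7))*(-4 - 2) = (-40 - 10) - (-2/((-1/3)) + 15/(-7))*(-4 - 2) = -50 - (-2/((-1*⅓)) + 15*(-⅐))*(-6) = -50 - (-2/(-⅓) - 15/7)*(-6) = -50 - (-2*(-3) - 15/7)*(-6) = -50 - (6 - 15/7)*(-6) = -50 - 27*(-6)/7 = -50 - 1*(-162/7) = -50 + 162/7 = -188/7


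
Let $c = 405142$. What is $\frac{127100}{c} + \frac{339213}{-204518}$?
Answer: $- \frac{55717597723}{41429415778} \approx -1.3449$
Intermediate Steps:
$\frac{127100}{c} + \frac{339213}{-204518} = \frac{127100}{405142} + \frac{339213}{-204518} = 127100 \cdot \frac{1}{405142} + 339213 \left(- \frac{1}{204518}\right) = \frac{63550}{202571} - \frac{339213}{204518} = - \frac{55717597723}{41429415778}$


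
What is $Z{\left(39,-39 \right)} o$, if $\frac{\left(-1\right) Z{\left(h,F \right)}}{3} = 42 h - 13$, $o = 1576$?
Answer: $-7683000$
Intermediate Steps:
$Z{\left(h,F \right)} = 39 - 126 h$ ($Z{\left(h,F \right)} = - 3 \left(42 h - 13\right) = - 3 \left(-13 + 42 h\right) = 39 - 126 h$)
$Z{\left(39,-39 \right)} o = \left(39 - 4914\right) 1576 = \left(-4875\right) 1576 = -7683000$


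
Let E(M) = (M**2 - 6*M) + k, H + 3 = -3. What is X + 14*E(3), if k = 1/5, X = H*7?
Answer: -826/5 ≈ -165.20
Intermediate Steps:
H = -6 (H = -3 - 3 = -6)
X = -42 (X = -6*7 = -42)
k = 1/5 (k = 1*(1/5) = 1/5 ≈ 0.20000)
E(M) = 1/5 + M**2 - 6*M (E(M) = (M**2 - 6*M) + 1/5 = 1/5 + M**2 - 6*M)
X + 14*E(3) = -42 + 14*(1/5 + 3**2 - 6*3) = -42 + 14*(1/5 + 9 - 18) = -42 + 14*(-44/5) = -42 - 616/5 = -826/5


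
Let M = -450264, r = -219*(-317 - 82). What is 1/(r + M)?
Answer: -1/362883 ≈ -2.7557e-6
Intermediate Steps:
r = 87381 (r = -219*(-399) = 87381)
1/(r + M) = 1/(87381 - 450264) = 1/(-362883) = -1/362883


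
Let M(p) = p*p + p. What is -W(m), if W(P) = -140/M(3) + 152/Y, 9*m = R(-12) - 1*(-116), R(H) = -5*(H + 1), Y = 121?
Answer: 3779/363 ≈ 10.410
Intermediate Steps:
R(H) = -5 - 5*H (R(H) = -5*(1 + H) = -5 - 5*H)
M(p) = p + p² (M(p) = p² + p = p + p²)
m = 19 (m = ((-5 - 5*(-12)) - 1*(-116))/9 = ((-5 + 60) + 116)/9 = (55 + 116)/9 = (⅑)*171 = 19)
W(P) = -3779/363 (W(P) = -140*1/(3*(1 + 3)) + 152/121 = -140/(3*4) + 152*(1/121) = -140/12 + 152/121 = -140*1/12 + 152/121 = -35/3 + 152/121 = -3779/363)
-W(m) = -1*(-3779/363) = 3779/363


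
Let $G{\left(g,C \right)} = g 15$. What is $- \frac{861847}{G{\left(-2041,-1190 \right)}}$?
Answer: $\frac{861847}{30615} \approx 28.151$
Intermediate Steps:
$G{\left(g,C \right)} = 15 g$
$- \frac{861847}{G{\left(-2041,-1190 \right)}} = - \frac{861847}{15 \left(-2041\right)} = - \frac{861847}{-30615} = \left(-861847\right) \left(- \frac{1}{30615}\right) = \frac{861847}{30615}$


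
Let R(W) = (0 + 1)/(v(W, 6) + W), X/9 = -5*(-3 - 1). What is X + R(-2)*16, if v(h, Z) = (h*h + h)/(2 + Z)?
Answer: 1196/7 ≈ 170.86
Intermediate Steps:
v(h, Z) = (h + h**2)/(2 + Z) (v(h, Z) = (h**2 + h)/(2 + Z) = (h + h**2)/(2 + Z))
X = 180 (X = 9*(-5*(-3 - 1)) = 9*(-5*(-4)) = 9*20 = 180)
R(W) = 1/(W + W*(1 + W)/8) (R(W) = (0 + 1)/(W*(1 + W)/(2 + 6) + W) = 1/(W*(1 + W)/8 + W) = 1/(W + W*(1 + W)/8))
X + R(-2)*16 = 180 + (8/(-2*(9 - 2)))*16 = 180 + (8*(-1/2)/7)*16 = 180 + (8*(-1/2)*(1/7))*16 = 180 - 4/7*16 = 180 - 64/7 = 1196/7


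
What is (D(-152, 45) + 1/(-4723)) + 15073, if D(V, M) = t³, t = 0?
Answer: 71189778/4723 ≈ 15073.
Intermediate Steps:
D(V, M) = 0 (D(V, M) = 0³ = 0)
(D(-152, 45) + 1/(-4723)) + 15073 = (0 + 1/(-4723)) + 15073 = (0 - 1/4723) + 15073 = -1/4723 + 15073 = 71189778/4723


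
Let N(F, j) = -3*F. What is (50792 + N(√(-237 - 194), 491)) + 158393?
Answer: 209185 - 3*I*√431 ≈ 2.0919e+5 - 62.282*I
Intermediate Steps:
(50792 + N(√(-237 - 194), 491)) + 158393 = (50792 - 3*√(-237 - 194)) + 158393 = (50792 - 3*I*√431) + 158393 = 209185 - 3*I*√431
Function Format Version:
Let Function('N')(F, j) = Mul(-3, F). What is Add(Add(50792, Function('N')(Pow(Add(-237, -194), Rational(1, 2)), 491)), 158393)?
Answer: Add(209185, Mul(-3, I, Pow(431, Rational(1, 2)))) ≈ Add(2.0919e+5, Mul(-62.282, I))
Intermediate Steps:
Add(Add(50792, Function('N')(Pow(Add(-237, -194), Rational(1, 2)), 491)), 158393) = Add(Add(50792, Mul(-3, Pow(Add(-237, -194), Rational(1, 2)))), 158393) = Add(Add(50792, Mul(-3, Pow(-431, Rational(1, 2)))), 158393) = Add(Add(50792, Mul(-3, Mul(I, Pow(431, Rational(1, 2))))), 158393) = Add(Add(50792, Mul(-3, I, Pow(431, Rational(1, 2)))), 158393) = Add(209185, Mul(-3, I, Pow(431, Rational(1, 2))))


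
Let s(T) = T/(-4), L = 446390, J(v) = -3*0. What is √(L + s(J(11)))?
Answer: 7*√9110 ≈ 668.12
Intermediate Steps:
J(v) = 0
s(T) = -T/4 (s(T) = T*(-¼) = -T/4)
√(L + s(J(11))) = √(446390 - ¼*0) = √(446390 + 0) = √446390 = 7*√9110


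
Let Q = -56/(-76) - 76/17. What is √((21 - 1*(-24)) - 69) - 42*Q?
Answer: 50652/323 + 2*I*√6 ≈ 156.82 + 4.899*I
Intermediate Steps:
Q = -1206/323 (Q = -56*(-1/76) - 76*1/17 = 14/19 - 76/17 = -1206/323 ≈ -3.7337)
√((21 - 1*(-24)) - 69) - 42*Q = √((21 - 1*(-24)) - 69) - 42*(-1206/323) = √((21 + 24) - 69) + 50652/323 = √(45 - 69) + 50652/323 = √(-24) + 50652/323 = 2*I*√6 + 50652/323 = 50652/323 + 2*I*√6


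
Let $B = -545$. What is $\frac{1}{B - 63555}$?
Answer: $- \frac{1}{64100} \approx -1.5601 \cdot 10^{-5}$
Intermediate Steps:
$\frac{1}{B - 63555} = \frac{1}{-545 - 63555} = \frac{1}{-64100} = - \frac{1}{64100}$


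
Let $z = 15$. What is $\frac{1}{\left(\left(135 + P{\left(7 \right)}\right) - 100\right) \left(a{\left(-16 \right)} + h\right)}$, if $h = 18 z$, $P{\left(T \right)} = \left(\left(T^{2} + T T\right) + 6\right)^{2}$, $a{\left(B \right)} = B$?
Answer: $\frac{1}{2756154} \approx 3.6282 \cdot 10^{-7}$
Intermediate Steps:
$P{\left(T \right)} = \left(6 + 2 T^{2}\right)^{2}$ ($P{\left(T \right)} = \left(\left(T^{2} + T^{2}\right) + 6\right)^{2} = \left(2 T^{2} + 6\right)^{2} = \left(6 + 2 T^{2}\right)^{2}$)
$h = 270$ ($h = 18 \cdot 15 = 270$)
$\frac{1}{\left(\left(135 + P{\left(7 \right)}\right) - 100\right) \left(a{\left(-16 \right)} + h\right)} = \frac{1}{\left(\left(135 + 4 \left(3 + 7^{2}\right)^{2}\right) - 100\right) \left(-16 + 270\right)} = \frac{1}{\left(\left(135 + 4 \left(3 + 49\right)^{2}\right) - 100\right) 254} = \frac{1}{\left(\left(135 + 4 \cdot 52^{2}\right) - 100\right) 254} = \frac{1}{\left(\left(135 + 4 \cdot 2704\right) - 100\right) 254} = \frac{1}{\left(\left(135 + 10816\right) - 100\right) 254} = \frac{1}{\left(10951 - 100\right) 254} = \frac{1}{10851 \cdot 254} = \frac{1}{2756154}$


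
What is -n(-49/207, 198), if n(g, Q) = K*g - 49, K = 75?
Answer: 4606/69 ≈ 66.754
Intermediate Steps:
n(g, Q) = -49 + 75*g (n(g, Q) = 75*g - 49 = -49 + 75*g)
-n(-49/207, 198) = -(-49 + 75*(-49/207)) = -(-49 - 1225/69) = -1*(-4606/69) = 4606/69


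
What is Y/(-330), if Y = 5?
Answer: -1/66 ≈ -0.015152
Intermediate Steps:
Y/(-330) = 5/(-330) = -1/330*5 = -1/66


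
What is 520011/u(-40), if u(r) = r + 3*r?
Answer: -520011/160 ≈ -3250.1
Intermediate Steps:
u(r) = 4*r
520011/u(-40) = 520011/((4*(-40))) = 520011/(-160) = 520011*(-1/160) = -520011/160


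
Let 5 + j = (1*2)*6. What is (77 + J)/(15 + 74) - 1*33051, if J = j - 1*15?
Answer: -2941470/89 ≈ -33050.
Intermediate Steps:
j = 7 (j = -5 + (1*2)*6 = -5 + 2*6 = -5 + 12 = 7)
J = -8 (J = 7 - 1*15 = 7 - 15 = -8)
(77 + J)/(15 + 74) - 1*33051 = (77 - 8)/(15 + 74) - 1*33051 = 69/89 - 33051 = -2941470/89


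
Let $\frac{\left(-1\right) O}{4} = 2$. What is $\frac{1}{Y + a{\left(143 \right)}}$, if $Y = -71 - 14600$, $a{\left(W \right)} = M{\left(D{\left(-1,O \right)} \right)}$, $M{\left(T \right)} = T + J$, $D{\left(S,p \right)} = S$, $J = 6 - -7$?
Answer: $- \frac{1}{14659} \approx -6.8218 \cdot 10^{-5}$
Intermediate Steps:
$O = -8$ ($O = \left(-4\right) 2 = -8$)
$J = 13$ ($J = 6 + 7 = 13$)
$M{\left(T \right)} = 13 + T$ ($M{\left(T \right)} = T + 13 = 13 + T$)
$a{\left(W \right)} = 12$ ($a{\left(W \right)} = 13 - 1 = 12$)
$Y = -14671$ ($Y = -71 - 14600 = -14671$)
$\frac{1}{Y + a{\left(143 \right)}} = \frac{1}{-14671 + 12} = \frac{1}{-14659} = - \frac{1}{14659}$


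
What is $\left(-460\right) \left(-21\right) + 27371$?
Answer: $37031$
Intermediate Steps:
$\left(-460\right) \left(-21\right) + 27371 = 9660 + 27371 = 37031$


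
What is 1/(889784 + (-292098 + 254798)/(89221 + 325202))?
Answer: 414423/368746917332 ≈ 1.1239e-6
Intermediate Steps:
1/(889784 + (-292098 + 254798)/(89221 + 325202)) = 1/(889784 - 37300/414423) = 1/(368746917332/414423) = 414423/368746917332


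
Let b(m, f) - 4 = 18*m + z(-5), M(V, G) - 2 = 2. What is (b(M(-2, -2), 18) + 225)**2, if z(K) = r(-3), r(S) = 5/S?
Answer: 806404/9 ≈ 89601.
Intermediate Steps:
M(V, G) = 4 (M(V, G) = 2 + 2 = 4)
z(K) = -5/3 (z(K) = 5/(-3) = 5*(-1/3) = -5/3)
b(m, f) = 7/3 + 18*m (b(m, f) = 4 + (18*m - 5/3) = 4 + (-5/3 + 18*m) = 7/3 + 18*m)
(b(M(-2, -2), 18) + 225)**2 = ((7/3 + 18*4) + 225)**2 = ((7/3 + 72) + 225)**2 = (223/3 + 225)**2 = (898/3)**2 = 806404/9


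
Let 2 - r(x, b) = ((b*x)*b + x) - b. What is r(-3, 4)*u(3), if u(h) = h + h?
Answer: 342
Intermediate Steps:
u(h) = 2*h
r(x, b) = 2 + b - x - x*b² (r(x, b) = 2 - (((b*x)*b + x) - b) = 2 - ((x*b² + x) - b) = 2 - ((x + x*b²) - b) = 2 - (x - b + x*b²) = 2 + (b - x - x*b²) = 2 + b - x - x*b²)
r(-3, 4)*u(3) = (2 + 4 - 1*(-3) - 1*(-3)*4²)*(2*3) = (2 + 4 + 3 - 1*(-3)*16)*6 = (2 + 4 + 3 + 48)*6 = 57*6 = 342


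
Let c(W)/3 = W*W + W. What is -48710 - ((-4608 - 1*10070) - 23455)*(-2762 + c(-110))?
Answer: 1266271954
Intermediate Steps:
c(W) = 3*W + 3*W² (c(W) = 3*(W*W + W) = 3*(W² + W) = 3*(W + W²) = 3*W + 3*W²)
-48710 - ((-4608 - 1*10070) - 23455)*(-2762 + c(-110)) = -48710 - ((-4608 - 1*10070) - 23455)*(-2762 + 3*(-110)*(1 - 110)) = -48710 - ((-4608 - 10070) - 23455)*(-2762 + 3*(-110)*(-109)) = -48710 - (-14678 - 23455)*(-2762 + 35970) = -48710 - (-38133)*33208 = -48710 - 1*(-1266320664) = -48710 + 1266320664 = 1266271954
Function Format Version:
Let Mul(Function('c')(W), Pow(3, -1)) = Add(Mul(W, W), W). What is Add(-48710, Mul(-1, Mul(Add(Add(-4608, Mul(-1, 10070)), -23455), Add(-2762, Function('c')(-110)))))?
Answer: 1266271954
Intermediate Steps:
Function('c')(W) = Add(Mul(3, W), Mul(3, Pow(W, 2))) (Function('c')(W) = Mul(3, Add(Mul(W, W), W)) = Mul(3, Add(Pow(W, 2), W)) = Mul(3, Add(W, Pow(W, 2))) = Add(Mul(3, W), Mul(3, Pow(W, 2))))
Add(-48710, Mul(-1, Mul(Add(Add(-4608, Mul(-1, 10070)), -23455), Add(-2762, Function('c')(-110))))) = Add(-48710, Mul(-1, Mul(Add(Add(-4608, Mul(-1, 10070)), -23455), Add(-2762, Mul(3, -110, Add(1, -110)))))) = Add(-48710, Mul(-1, Mul(Add(Add(-4608, -10070), -23455), Add(-2762, Mul(3, -110, -109))))) = Add(-48710, Mul(-1, Mul(Add(-14678, -23455), Add(-2762, 35970)))) = Add(-48710, Mul(-1, Mul(-38133, 33208))) = Add(-48710, Mul(-1, -1266320664)) = Add(-48710, 1266320664) = 1266271954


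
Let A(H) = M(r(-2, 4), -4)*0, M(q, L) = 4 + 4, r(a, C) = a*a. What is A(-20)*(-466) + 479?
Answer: 479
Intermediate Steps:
r(a, C) = a²
M(q, L) = 8
A(H) = 0 (A(H) = 8*0 = 0)
A(-20)*(-466) + 479 = 0*(-466) + 479 = 0 + 479 = 479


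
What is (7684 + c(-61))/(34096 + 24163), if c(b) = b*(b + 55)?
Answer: 350/2533 ≈ 0.13818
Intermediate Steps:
c(b) = b*(55 + b)
(7684 + c(-61))/(34096 + 24163) = (7684 - 61*(55 - 61))/(34096 + 24163) = (7684 - 61*(-6))/58259 = (7684 + 366)*(1/58259) = 8050*(1/58259) = 350/2533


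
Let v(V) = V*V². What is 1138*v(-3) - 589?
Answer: -31315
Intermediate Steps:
v(V) = V³
1138*v(-3) - 589 = 1138*(-3)³ - 589 = 1138*(-27) - 589 = -30726 - 589 = -31315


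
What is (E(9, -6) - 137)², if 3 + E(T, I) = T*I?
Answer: 37636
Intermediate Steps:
E(T, I) = -3 + I*T (E(T, I) = -3 + T*I = -3 + I*T)
(E(9, -6) - 137)² = ((-3 - 6*9) - 137)² = ((-3 - 54) - 137)² = (-57 - 137)² = (-194)² = 37636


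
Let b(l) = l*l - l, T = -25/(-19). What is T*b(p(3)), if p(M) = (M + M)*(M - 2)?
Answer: 750/19 ≈ 39.474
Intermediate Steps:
p(M) = 2*M*(-2 + M) (p(M) = (2*M)*(-2 + M) = 2*M*(-2 + M))
T = 25/19 (T = -25*(-1/19) = 25/19 ≈ 1.3158)
b(l) = l² - l
T*b(p(3)) = 25*((2*3*(-2 + 3))*(-1 + 2*3*(-2 + 3)))/19 = 25*((2*3*1)*(-1 + 2*3*1))/19 = 25*(6*(-1 + 6))/19 = 25*(6*5)/19 = (25/19)*30 = 750/19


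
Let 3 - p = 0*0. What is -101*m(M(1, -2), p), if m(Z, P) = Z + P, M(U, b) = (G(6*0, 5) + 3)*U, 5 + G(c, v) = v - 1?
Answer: -505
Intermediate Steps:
G(c, v) = -6 + v (G(c, v) = -5 + (v - 1) = -5 + (-1 + v) = -6 + v)
p = 3 (p = 3 - 0*0 = 3 - 1*0 = 3 + 0 = 3)
M(U, b) = 2*U (M(U, b) = ((-6 + 5) + 3)*U = (-1 + 3)*U = 2*U)
m(Z, P) = P + Z
-101*m(M(1, -2), p) = -101*(3 + 2*1) = -101*(3 + 2) = -101*5 = -505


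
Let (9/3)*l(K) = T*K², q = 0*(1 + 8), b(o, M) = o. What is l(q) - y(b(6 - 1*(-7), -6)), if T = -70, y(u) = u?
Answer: -13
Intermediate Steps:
q = 0 (q = 0*9 = 0)
l(K) = -70*K²/3 (l(K) = (-70*K²)/3 = -70*K²/3)
l(q) - y(b(6 - 1*(-7), -6)) = -70/3*0² - (6 - 1*(-7)) = -70/3*0 - (6 + 7) = 0 - 1*13 = 0 - 13 = -13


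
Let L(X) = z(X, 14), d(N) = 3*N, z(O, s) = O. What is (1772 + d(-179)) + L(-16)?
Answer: 1219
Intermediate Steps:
L(X) = X
(1772 + d(-179)) + L(-16) = (1772 + 3*(-179)) - 16 = (1772 - 537) - 16 = 1235 - 16 = 1219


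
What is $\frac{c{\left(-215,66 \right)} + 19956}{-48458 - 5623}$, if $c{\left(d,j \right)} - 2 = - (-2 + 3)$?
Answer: $- \frac{19957}{54081} \approx -0.36902$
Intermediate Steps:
$c{\left(d,j \right)} = 1$ ($c{\left(d,j \right)} = 2 - \left(-2 + 3\right) = 2 - 1 = 1$)
$\frac{c{\left(-215,66 \right)} + 19956}{-48458 - 5623} = \frac{1 + 19956}{-48458 - 5623} = \frac{19957}{-54081} = 19957 \left(- \frac{1}{54081}\right) = - \frac{19957}{54081}$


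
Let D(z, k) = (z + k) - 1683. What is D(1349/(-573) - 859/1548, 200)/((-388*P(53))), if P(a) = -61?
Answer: -439335797/6997870224 ≈ -0.062781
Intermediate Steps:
D(z, k) = -1683 + k + z (D(z, k) = (k + z) - 1683 = -1683 + k + z)
D(1349/(-573) - 859/1548, 200)/((-388*P(53))) = (-1683 + 200 + (1349/(-573) - 859/1548))/((-388*(-61))) = (-1683 + 200 + (1349*(-1/573) - 859*1/1548))/23668 = (-1683 + 200 + (-1349/573 - 859/1548))*(1/23668) = (-1683 + 200 - 860153/295668)*(1/23668) = -439335797/295668*1/23668 = -439335797/6997870224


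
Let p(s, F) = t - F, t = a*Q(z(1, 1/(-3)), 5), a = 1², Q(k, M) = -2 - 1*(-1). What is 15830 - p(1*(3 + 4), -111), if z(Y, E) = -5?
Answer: 15720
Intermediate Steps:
Q(k, M) = -1 (Q(k, M) = -2 + 1 = -1)
a = 1
t = -1 (t = 1*(-1) = -1)
p(s, F) = -1 - F
15830 - p(1*(3 + 4), -111) = 15830 - (-1 - 1*(-111)) = 15830 - (-1 + 111) = 15830 - 1*110 = 15830 - 110 = 15720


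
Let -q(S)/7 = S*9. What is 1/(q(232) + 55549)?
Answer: 1/40933 ≈ 2.4430e-5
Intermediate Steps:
q(S) = -63*S (q(S) = -7*S*9 = -63*S)
1/(q(232) + 55549) = 1/(-63*232 + 55549) = 1/(-14616 + 55549) = 1/40933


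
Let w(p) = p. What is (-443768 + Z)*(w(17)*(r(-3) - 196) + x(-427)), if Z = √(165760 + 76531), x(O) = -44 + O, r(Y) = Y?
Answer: 1710281872 - 3854*√242291 ≈ 1.7084e+9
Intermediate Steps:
Z = √242291 ≈ 492.23
(-443768 + Z)*(w(17)*(r(-3) - 196) + x(-427)) = (-443768 + √242291)*(17*(-3 - 196) + (-44 - 427)) = (-443768 + √242291)*(17*(-199) - 471) = (-443768 + √242291)*(-3383 - 471) = (-443768 + √242291)*(-3854) = 1710281872 - 3854*√242291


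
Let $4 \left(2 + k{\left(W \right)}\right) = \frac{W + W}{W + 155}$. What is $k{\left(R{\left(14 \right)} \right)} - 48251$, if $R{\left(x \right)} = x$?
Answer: $- \frac{8154750}{169} \approx -48253.0$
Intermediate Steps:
$k{\left(W \right)} = -2 + \frac{W}{2 \left(155 + W\right)}$ ($k{\left(W \right)} = -2 + \frac{\left(W + W\right) \frac{1}{W + 155}}{4} = -2 + \frac{2 W \frac{1}{155 + W}}{4} = -2 + \frac{W}{2 \left(155 + W\right)}$)
$k{\left(R{\left(14 \right)} \right)} - 48251 = \frac{-620 - 42}{2 \left(155 + 14\right)} - 48251 = \frac{-620 - 42}{2 \cdot 169} - 48251 = \frac{1}{2} \cdot \frac{1}{169} \left(-662\right) - 48251 = - \frac{331}{169} - 48251 = - \frac{8154750}{169}$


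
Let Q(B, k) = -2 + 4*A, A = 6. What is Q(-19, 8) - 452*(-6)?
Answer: 2734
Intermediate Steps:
Q(B, k) = 22 (Q(B, k) = -2 + 4*6 = -2 + 24 = 22)
Q(-19, 8) - 452*(-6) = 22 - 452*(-6) = 22 + 2712 = 2734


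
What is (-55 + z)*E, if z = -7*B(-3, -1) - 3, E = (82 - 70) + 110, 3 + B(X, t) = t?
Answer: -3660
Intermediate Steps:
B(X, t) = -3 + t
E = 122 (E = 12 + 110 = 122)
z = 25 (z = -7*(-3 - 1) - 3 = -7*(-4) - 3 = 28 - 3 = 25)
(-55 + z)*E = (-55 + 25)*122 = -30*122 = -3660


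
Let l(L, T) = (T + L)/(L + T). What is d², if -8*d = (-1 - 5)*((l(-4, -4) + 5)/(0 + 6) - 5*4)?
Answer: 3249/16 ≈ 203.06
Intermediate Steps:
l(L, T) = 1 (l(L, T) = (L + T)/(L + T) = 1)
d = -57/4 (d = -(-1 - 5)*((1 + 5)/(0 + 6) - 5*4)/8 = -(-3)*(6/6 - 20)/4 = -(-3)*(6*(⅙) - 20)/4 = -(-3)*(1 - 20)/4 = -(-3)*(-19)/4 = -⅛*114 = -57/4 ≈ -14.250)
d² = (-57/4)² = 3249/16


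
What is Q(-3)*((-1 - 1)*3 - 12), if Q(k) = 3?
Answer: -54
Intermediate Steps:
Q(-3)*((-1 - 1)*3 - 12) = 3*((-1 - 1)*3 - 12) = 3*(-2*3 - 12) = 3*(-6 - 12) = 3*(-18) = -54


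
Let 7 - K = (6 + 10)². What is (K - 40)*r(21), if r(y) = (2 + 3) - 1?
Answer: -1156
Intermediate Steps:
K = -249 (K = 7 - (6 + 10)² = 7 - 1*16² = 7 - 1*256 = 7 - 256 = -249)
r(y) = 4 (r(y) = 5 - 1 = 4)
(K - 40)*r(21) = (-249 - 40)*4 = -289*4 = -1156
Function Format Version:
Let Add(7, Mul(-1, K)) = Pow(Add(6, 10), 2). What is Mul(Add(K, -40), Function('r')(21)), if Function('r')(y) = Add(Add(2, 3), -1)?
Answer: -1156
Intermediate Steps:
K = -249 (K = Add(7, Mul(-1, Pow(Add(6, 10), 2))) = Add(7, Mul(-1, Pow(16, 2))) = Add(7, Mul(-1, 256)) = Add(7, -256) = -249)
Function('r')(y) = 4 (Function('r')(y) = Add(5, -1) = 4)
Mul(Add(K, -40), Function('r')(21)) = Mul(Add(-249, -40), 4) = Mul(-289, 4) = -1156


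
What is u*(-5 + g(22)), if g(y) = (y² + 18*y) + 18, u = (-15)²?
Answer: 200925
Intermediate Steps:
u = 225
g(y) = 18 + y² + 18*y
u*(-5 + g(22)) = 225*(-5 + (18 + 22² + 18*22)) = 225*(-5 + (18 + 484 + 396)) = 225*(-5 + 898) = 225*893 = 200925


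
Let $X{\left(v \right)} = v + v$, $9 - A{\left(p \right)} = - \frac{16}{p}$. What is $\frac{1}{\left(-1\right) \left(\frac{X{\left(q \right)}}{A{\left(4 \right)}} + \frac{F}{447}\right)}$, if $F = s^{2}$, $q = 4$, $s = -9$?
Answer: $- \frac{1937}{1543} \approx -1.2553$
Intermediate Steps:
$A{\left(p \right)} = 9 + \frac{16}{p}$ ($A{\left(p \right)} = 9 - - \frac{16}{p} = 9 + \frac{16}{p}$)
$F = 81$ ($F = \left(-9\right)^{2} = 81$)
$X{\left(v \right)} = 2 v$
$\frac{1}{\left(-1\right) \left(\frac{X{\left(q \right)}}{A{\left(4 \right)}} + \frac{F}{447}\right)} = \frac{1}{\left(-1\right) \left(\frac{2 \cdot 4}{9 + \frac{16}{4}} + \frac{81}{447}\right)} = \frac{1}{\left(-1\right) \left(\frac{8}{9 + 16 \cdot \frac{1}{4}} + 81 \cdot \frac{1}{447}\right)} = \frac{1}{\left(-1\right) \left(\frac{8}{9 + 4} + \frac{27}{149}\right)} = \frac{1}{\left(-1\right) \left(\frac{8}{13} + \frac{27}{149}\right)} = \frac{1}{\left(-1\right) \frac{1543}{1937}} = \frac{1}{- \frac{1543}{1937}} = - \frac{1937}{1543}$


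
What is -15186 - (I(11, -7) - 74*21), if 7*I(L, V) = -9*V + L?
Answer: -95498/7 ≈ -13643.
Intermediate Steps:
I(L, V) = -9*V/7 + L/7 (I(L, V) = (-9*V + L)/7 = (L - 9*V)/7 = -9*V/7 + L/7)
-15186 - (I(11, -7) - 74*21) = -15186 - ((-9/7*(-7) + (⅐)*11) - 74*21) = -15186 - ((9 + 11/7) - 1554) = -15186 - (74/7 - 1554) = -15186 - 1*(-10804/7) = -15186 + 10804/7 = -95498/7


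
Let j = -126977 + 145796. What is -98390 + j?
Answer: -79571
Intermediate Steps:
j = 18819
-98390 + j = -98390 + 18819 = -79571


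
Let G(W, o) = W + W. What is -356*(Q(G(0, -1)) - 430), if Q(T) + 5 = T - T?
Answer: 154860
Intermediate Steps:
G(W, o) = 2*W
Q(T) = -5 (Q(T) = -5 + (T - T) = -5 + 0 = -5)
-356*(Q(G(0, -1)) - 430) = -356*(-5 - 430) = -356*(-435) = 154860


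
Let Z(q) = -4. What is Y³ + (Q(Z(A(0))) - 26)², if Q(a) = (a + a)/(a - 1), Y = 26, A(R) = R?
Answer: 454284/25 ≈ 18171.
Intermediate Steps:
Q(a) = 2*a/(-1 + a) (Q(a) = (2*a)/(-1 + a) = 2*a/(-1 + a))
Y³ + (Q(Z(A(0))) - 26)² = 26³ + (2*(-4)/(-1 - 4) - 26)² = 17576 + (2*(-4)/(-5) - 26)² = 17576 + (2*(-4)*(-⅕) - 26)² = 17576 + (8/5 - 26)² = 17576 + (-122/5)² = 17576 + 14884/25 = 454284/25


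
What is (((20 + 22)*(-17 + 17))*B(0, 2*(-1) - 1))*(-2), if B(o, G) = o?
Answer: 0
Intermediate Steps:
(((20 + 22)*(-17 + 17))*B(0, 2*(-1) - 1))*(-2) = (((20 + 22)*(-17 + 17))*0)*(-2) = ((42*0)*0)*(-2) = (0*0)*(-2) = 0*(-2) = 0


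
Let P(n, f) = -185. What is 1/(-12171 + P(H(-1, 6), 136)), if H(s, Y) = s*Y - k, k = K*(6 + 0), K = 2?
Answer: -1/12356 ≈ -8.0932e-5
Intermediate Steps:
k = 12 (k = 2*(6 + 0) = 2*6 = 12)
H(s, Y) = -12 + Y*s (H(s, Y) = s*Y - 1*12 = Y*s - 12 = -12 + Y*s)
1/(-12171 + P(H(-1, 6), 136)) = 1/(-12171 - 185) = 1/(-12356) = -1/12356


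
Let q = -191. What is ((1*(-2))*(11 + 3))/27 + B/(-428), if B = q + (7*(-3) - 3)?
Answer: -6179/11556 ≈ -0.53470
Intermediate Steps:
B = -215 (B = -191 + (7*(-3) - 3) = -191 + (-21 - 3) = -191 - 24 = -215)
((1*(-2))*(11 + 3))/27 + B/(-428) = ((1*(-2))*(11 + 3))/27 - 215/(-428) = -2*14*(1/27) - 215*(-1/428) = -28*1/27 + 215/428 = -28/27 + 215/428 = -6179/11556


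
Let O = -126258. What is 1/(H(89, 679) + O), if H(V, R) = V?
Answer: -1/126169 ≈ -7.9259e-6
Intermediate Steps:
1/(H(89, 679) + O) = 1/(89 - 126258) = 1/(-126169) = -1/126169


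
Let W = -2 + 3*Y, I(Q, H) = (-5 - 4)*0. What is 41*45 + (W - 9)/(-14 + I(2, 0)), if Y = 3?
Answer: 12916/7 ≈ 1845.1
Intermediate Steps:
I(Q, H) = 0 (I(Q, H) = -9*0 = 0)
W = 7 (W = -2 + 3*3 = -2 + 9 = 7)
41*45 + (W - 9)/(-14 + I(2, 0)) = 41*45 + (7 - 9)/(-14 + 0) = 1845 - 2/(-14) = 1845 - 2*(-1/14) = 1845 + ⅐ = 12916/7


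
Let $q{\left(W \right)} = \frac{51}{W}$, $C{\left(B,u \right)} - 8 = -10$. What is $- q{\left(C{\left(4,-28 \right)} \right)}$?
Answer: $\frac{51}{2} \approx 25.5$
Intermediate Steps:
$C{\left(B,u \right)} = -2$ ($C{\left(B,u \right)} = 8 - 10 = -2$)
$- q{\left(C{\left(4,-28 \right)} \right)} = - \frac{51}{-2} = - \frac{51 \left(-1\right)}{2} = \left(-1\right) \left(- \frac{51}{2}\right) = \frac{51}{2}$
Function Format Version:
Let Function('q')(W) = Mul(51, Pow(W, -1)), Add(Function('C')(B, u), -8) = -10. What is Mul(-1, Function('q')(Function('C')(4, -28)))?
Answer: Rational(51, 2) ≈ 25.500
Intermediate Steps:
Function('C')(B, u) = -2 (Function('C')(B, u) = Add(8, -10) = -2)
Mul(-1, Function('q')(Function('C')(4, -28))) = Mul(-1, Mul(51, Pow(-2, -1))) = Mul(-1, Mul(51, Rational(-1, 2))) = Mul(-1, Rational(-51, 2)) = Rational(51, 2)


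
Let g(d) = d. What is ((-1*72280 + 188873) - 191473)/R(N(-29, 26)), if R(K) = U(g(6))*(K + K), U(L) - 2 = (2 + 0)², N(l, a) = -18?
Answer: 1040/3 ≈ 346.67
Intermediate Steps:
U(L) = 6 (U(L) = 2 + (2 + 0)² = 2 + 2² = 2 + 4 = 6)
R(K) = 12*K (R(K) = 6*(K + K) = 6*(2*K) = 12*K)
((-1*72280 + 188873) - 191473)/R(N(-29, 26)) = ((-1*72280 + 188873) - 191473)/((12*(-18))) = ((-72280 + 188873) - 191473)/(-216) = (116593 - 191473)*(-1/216) = -74880*(-1/216) = 1040/3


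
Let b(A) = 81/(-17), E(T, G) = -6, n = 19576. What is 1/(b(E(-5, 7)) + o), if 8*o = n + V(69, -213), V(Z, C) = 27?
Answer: 136/332603 ≈ 0.00040890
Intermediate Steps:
b(A) = -81/17 (b(A) = 81*(-1/17) = -81/17)
o = 19603/8 (o = (19576 + 27)/8 = (⅛)*19603 = 19603/8 ≈ 2450.4)
1/(b(E(-5, 7)) + o) = 1/(-81/17 + 19603/8) = 1/(332603/136) = 136/332603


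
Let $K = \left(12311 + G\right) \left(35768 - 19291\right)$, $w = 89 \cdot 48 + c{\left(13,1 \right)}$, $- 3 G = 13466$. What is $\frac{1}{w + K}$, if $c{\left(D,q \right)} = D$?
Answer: $\frac{3}{386678614} \approx 7.7584 \cdot 10^{-9}$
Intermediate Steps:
$G = - \frac{13466}{3}$ ($G = \left(- \frac{1}{3}\right) 13466 = - \frac{13466}{3} \approx -4488.7$)
$w = 4285$ ($w = 89 \cdot 48 + 13 = 4272 + 13 = 4285$)
$K = \frac{386665759}{3}$ ($K = \left(12311 - \frac{13466}{3}\right) \left(35768 - 19291\right) = \frac{23467}{3} \cdot 16477 = \frac{386665759}{3} \approx 1.2889 \cdot 10^{8}$)
$\frac{1}{w + K} = \frac{1}{4285 + \frac{386665759}{3}} = \frac{1}{\frac{386678614}{3}} = \frac{3}{386678614}$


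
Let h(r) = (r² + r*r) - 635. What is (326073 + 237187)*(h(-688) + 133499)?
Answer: 608068459520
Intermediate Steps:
h(r) = -635 + 2*r² (h(r) = (r² + r²) - 635 = 2*r² - 635 = -635 + 2*r²)
(326073 + 237187)*(h(-688) + 133499) = (326073 + 237187)*((-635 + 2*(-688)²) + 133499) = 563260*((-635 + 2*473344) + 133499) = 563260*((-635 + 946688) + 133499) = 563260*(946053 + 133499) = 563260*1079552 = 608068459520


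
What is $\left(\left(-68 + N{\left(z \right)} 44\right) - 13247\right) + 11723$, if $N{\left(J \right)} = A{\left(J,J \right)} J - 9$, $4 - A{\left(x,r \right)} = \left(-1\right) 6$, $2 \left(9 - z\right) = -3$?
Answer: $2632$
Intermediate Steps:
$z = \frac{21}{2}$ ($z = 9 - - \frac{3}{2} = 9 + \frac{3}{2} = \frac{21}{2} \approx 10.5$)
$A{\left(x,r \right)} = 10$ ($A{\left(x,r \right)} = 4 - \left(-1\right) 6 = 4 - -6 = 4 + 6 = 10$)
$N{\left(J \right)} = -9 + 10 J$ ($N{\left(J \right)} = 10 J - 9 = -9 + 10 J$)
$\left(\left(-68 + N{\left(z \right)} 44\right) - 13247\right) + 11723 = \left(\left(-68 + \left(-9 + 10 \cdot \frac{21}{2}\right) 44\right) - 13247\right) + 11723 = \left(\left(-68 + \left(-9 + 105\right) 44\right) - 13247\right) + 11723 = \left(\left(-68 + 96 \cdot 44\right) - 13247\right) + 11723 = \left(\left(-68 + 4224\right) - 13247\right) + 11723 = \left(4156 - 13247\right) + 11723 = -9091 + 11723 = 2632$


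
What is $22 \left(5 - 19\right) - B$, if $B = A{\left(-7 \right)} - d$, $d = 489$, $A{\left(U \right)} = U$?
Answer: $188$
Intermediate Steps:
$B = -496$ ($B = -7 - 489 = -496$)
$22 \left(5 - 19\right) - B = 22 \left(5 - 19\right) - -496 = 22 \left(-14\right) + 496 = -308 + 496 = 188$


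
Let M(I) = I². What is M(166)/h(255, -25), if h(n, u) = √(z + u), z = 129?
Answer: 6889*√26/13 ≈ 2702.1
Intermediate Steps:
h(n, u) = √(129 + u)
M(166)/h(255, -25) = 166²/(√(129 - 25)) = 27556/(√104) = 27556/((2*√26)) = 27556*(√26/52) = 6889*√26/13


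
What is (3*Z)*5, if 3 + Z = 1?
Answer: -30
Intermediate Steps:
Z = -2 (Z = -3 + 1 = -2)
(3*Z)*5 = (3*(-2))*5 = -6*5 = -30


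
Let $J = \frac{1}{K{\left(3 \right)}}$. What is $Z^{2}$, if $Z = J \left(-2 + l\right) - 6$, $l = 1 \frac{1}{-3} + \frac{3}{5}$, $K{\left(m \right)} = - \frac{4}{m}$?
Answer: $\frac{2209}{100} \approx 22.09$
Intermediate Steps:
$l = \frac{4}{15}$ ($l = 1 \left(- \frac{1}{3}\right) + 3 \cdot \frac{1}{5} = - \frac{1}{3} + \frac{3}{5} = \frac{4}{15} \approx 0.26667$)
$J = - \frac{3}{4}$ ($J = \frac{1}{\left(-4\right) \frac{1}{3}} = \frac{1}{- \frac{4}{3}} = - \frac{3}{4} \approx -0.75$)
$Z = - \frac{47}{10}$ ($Z = - \frac{3 \left(-2 + \frac{4}{15}\right)}{4} - 6 = \left(- \frac{3}{4}\right) \left(- \frac{26}{15}\right) - 6 = \frac{13}{10} - 6 = - \frac{47}{10} \approx -4.7$)
$Z^{2} = \left(- \frac{47}{10}\right)^{2} = \frac{2209}{100}$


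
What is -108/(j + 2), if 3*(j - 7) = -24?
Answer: -108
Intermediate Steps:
j = -1 (j = 7 + (1/3)*(-24) = 7 - 8 = -1)
-108/(j + 2) = -108/(-1 + 2) = -108/1 = -108*1 = -108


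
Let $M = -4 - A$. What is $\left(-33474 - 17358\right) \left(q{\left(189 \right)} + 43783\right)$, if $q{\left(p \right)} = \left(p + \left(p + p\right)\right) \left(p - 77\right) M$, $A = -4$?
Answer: $-2225577456$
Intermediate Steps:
$M = 0$ ($M = -4 - -4 = -4 + 4 = 0$)
$q{\left(p \right)} = 0$ ($q{\left(p \right)} = \left(p + \left(p + p\right)\right) \left(p - 77\right) 0 = \left(p + 2 p\right) \left(-77 + p\right) 0 = 3 p \left(-77 + p\right) 0 = 0$)
$\left(-33474 - 17358\right) \left(q{\left(189 \right)} + 43783\right) = \left(-33474 - 17358\right) \left(0 + 43783\right) = \left(-50832\right) 43783 = -2225577456$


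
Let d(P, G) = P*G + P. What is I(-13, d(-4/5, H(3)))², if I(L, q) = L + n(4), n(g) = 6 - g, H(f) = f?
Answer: 121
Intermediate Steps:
d(P, G) = P + G*P (d(P, G) = G*P + P = P + G*P)
I(L, q) = 2 + L (I(L, q) = L + (6 - 1*4) = L + (6 - 4) = L + 2 = 2 + L)
I(-13, d(-4/5, H(3)))² = (2 - 13)² = (-11)² = 121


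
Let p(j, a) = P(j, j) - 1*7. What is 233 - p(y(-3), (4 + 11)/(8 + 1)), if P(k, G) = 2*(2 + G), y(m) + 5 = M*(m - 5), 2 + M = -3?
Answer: 166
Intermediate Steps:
M = -5 (M = -2 - 3 = -5)
y(m) = 20 - 5*m (y(m) = -5 - 5*(m - 5) = -5 - 5*(-5 + m) = -5 + (25 - 5*m) = 20 - 5*m)
P(k, G) = 4 + 2*G
p(j, a) = -3 + 2*j (p(j, a) = (4 + 2*j) - 1*7 = (4 + 2*j) - 7 = -3 + 2*j)
233 - p(y(-3), (4 + 11)/(8 + 1)) = 233 - (-3 + 2*(20 - 5*(-3))) = 233 - (-3 + 2*(20 + 15)) = 233 - (-3 + 2*35) = 233 - (-3 + 70) = 233 - 1*67 = 233 - 67 = 166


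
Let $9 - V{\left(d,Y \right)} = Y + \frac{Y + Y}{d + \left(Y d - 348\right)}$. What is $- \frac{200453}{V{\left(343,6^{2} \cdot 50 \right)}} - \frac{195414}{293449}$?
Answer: $\frac{7220156053128037}{64896718509441} \approx 111.26$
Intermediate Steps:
$V{\left(d,Y \right)} = 9 - Y - \frac{2 Y}{-348 + d + Y d}$ ($V{\left(d,Y \right)} = 9 - \left(Y + \frac{Y + Y}{d + \left(Y d - 348\right)}\right) = 9 - \left(Y + \frac{2 Y}{d + \left(-348 + Y d\right)}\right) = 9 - \left(Y + \frac{2 Y}{-348 + d + Y d}\right) = 9 - Y - \frac{2 Y}{-348 + d + Y d}$)
$- \frac{200453}{V{\left(343,6^{2} \cdot 50 \right)}} - \frac{195414}{293449} = - \frac{200453}{\frac{1}{-348 + 343 + 6^{2} \cdot 50 \cdot 343} \left(-3132 + 9 \cdot 343 + 346 \cdot 6^{2} \cdot 50 - 343 \left(6^{2} \cdot 50\right)^{2} + 8 \cdot 6^{2} \cdot 50 \cdot 343\right)} - \frac{195414}{293449} = - \frac{200453}{\frac{1}{-348 + 343 + 36 \cdot 50 \cdot 343} \left(-3132 + 3087 + 346 \cdot 36 \cdot 50 - 343 \left(36 \cdot 50\right)^{2} + 8 \cdot 36 \cdot 50 \cdot 343\right)} - \frac{195414}{293449} = - \frac{200453}{\frac{1}{-348 + 343 + 1800 \cdot 343} \left(-3132 + 3087 + 346 \cdot 1800 - 343 \cdot 1800^{2} + 8 \cdot 1800 \cdot 343\right)} - \frac{195414}{293449} = - \frac{200453}{\frac{1}{-348 + 343 + 617400} \left(-3132 + 3087 + 622800 - 343 \cdot 3240000 + 4939200\right)} - \frac{195414}{293449} = - \frac{200453}{\frac{1}{617395} \left(-3132 + 3087 + 622800 - 1111320000 + 4939200\right)} - \frac{195414}{293449} = - \frac{200453}{\frac{1}{617395} \left(-1105758045\right)} - \frac{195414}{293449} = - \frac{200453}{- \frac{221151609}{123479}} - \frac{195414}{293449} = \left(-200453\right) \left(- \frac{123479}{221151609}\right) - \frac{195414}{293449} = \frac{24751735987}{221151609} - \frac{195414}{293449} = \frac{7220156053128037}{64896718509441}$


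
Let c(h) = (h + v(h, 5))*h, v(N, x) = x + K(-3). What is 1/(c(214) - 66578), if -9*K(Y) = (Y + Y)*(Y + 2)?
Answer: -3/59564 ≈ -5.0366e-5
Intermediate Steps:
K(Y) = -2*Y*(2 + Y)/9 (K(Y) = -(Y + Y)*(Y + 2)/9 = -2*Y*(2 + Y)/9)
v(N, x) = -2/3 + x (v(N, x) = x - 2/9*(-3)*(2 - 3) = x - 2/9*(-3)*(-1) = x - 2/3 = -2/3 + x)
c(h) = h*(13/3 + h) (c(h) = (h + (-2/3 + 5))*h = (h + 13/3)*h = (13/3 + h)*h = h*(13/3 + h))
1/(c(214) - 66578) = 1/((1/3)*214*(13 + 3*214) - 66578) = 1/((1/3)*214*(13 + 642) - 66578) = 1/((1/3)*214*655 - 66578) = 1/(140170/3 - 66578) = 1/(-59564/3) = -3/59564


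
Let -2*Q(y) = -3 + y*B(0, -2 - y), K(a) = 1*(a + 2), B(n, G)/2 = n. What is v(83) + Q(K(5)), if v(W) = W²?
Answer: 13781/2 ≈ 6890.5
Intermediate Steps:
B(n, G) = 2*n
K(a) = 2 + a (K(a) = 1*(2 + a) = 2 + a)
Q(y) = 3/2 (Q(y) = -(-3 + y*(2*0))/2 = -(-3 + y*0)/2 = -(-3 + 0)/2 = -½*(-3) = 3/2)
v(83) + Q(K(5)) = 83² + 3/2 = 6889 + 3/2 = 13781/2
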